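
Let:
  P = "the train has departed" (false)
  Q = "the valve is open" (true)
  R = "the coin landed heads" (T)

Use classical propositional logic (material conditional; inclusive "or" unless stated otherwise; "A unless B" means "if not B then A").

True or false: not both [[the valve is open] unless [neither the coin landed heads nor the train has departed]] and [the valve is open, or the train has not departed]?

false

In symbols: (Q ∨ (R ↓ P)) ↑ (Q ∨ ¬P)

R ↓ P = T ↓ F = F
Q ∨ (R ↓ P) = T ∨ F = T
¬P = ¬F = T
Q ∨ ¬P = T ∨ T = T
(Q ∨ (R ↓ P)) ↑ (Q ∨ ¬P) = T ↑ T = F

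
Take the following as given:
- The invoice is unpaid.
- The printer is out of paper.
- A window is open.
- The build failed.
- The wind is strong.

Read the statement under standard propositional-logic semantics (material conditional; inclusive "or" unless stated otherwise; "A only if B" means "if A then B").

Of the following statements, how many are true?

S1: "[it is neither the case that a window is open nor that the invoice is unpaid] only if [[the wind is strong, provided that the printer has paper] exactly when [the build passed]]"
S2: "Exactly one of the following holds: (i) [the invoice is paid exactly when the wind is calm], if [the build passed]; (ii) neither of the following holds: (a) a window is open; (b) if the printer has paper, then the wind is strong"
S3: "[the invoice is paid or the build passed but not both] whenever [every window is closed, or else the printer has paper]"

Let N = "a window is open" (True), U = "the invoice is paid" (False), V = "the printer has paper" (False), M = "the wind is strong" (True), G = "the build passed" (False).

S1: Parsed as (N nor not U) -> ((V -> M) iff G)

not U = not False = True
N nor not U = True nor True = False
V -> M = False -> True = True
(V -> M) iff G = True iff False = False
(N nor not U) -> ((V -> M) iff G) = False -> False = True
Thus S1 is true.

S2: This is (G -> (U iff not M)) xor (N nor (V -> M)).

not M = not True = False
U iff not M = False iff False = True
G -> (U iff not M) = False -> True = True
V -> M = False -> True = True
N nor (V -> M) = True nor True = False
(G -> (U iff not M)) xor (N nor (V -> M)) = True xor False = True
So S2 is true.

S3: Parsed as (not N or V) -> (U xor G)

not N = not True = False
not N or V = False or False = False
U xor G = False xor False = False
(not N or V) -> (U xor G) = False -> False = True
Hence S3 is true.

Count: 3.

3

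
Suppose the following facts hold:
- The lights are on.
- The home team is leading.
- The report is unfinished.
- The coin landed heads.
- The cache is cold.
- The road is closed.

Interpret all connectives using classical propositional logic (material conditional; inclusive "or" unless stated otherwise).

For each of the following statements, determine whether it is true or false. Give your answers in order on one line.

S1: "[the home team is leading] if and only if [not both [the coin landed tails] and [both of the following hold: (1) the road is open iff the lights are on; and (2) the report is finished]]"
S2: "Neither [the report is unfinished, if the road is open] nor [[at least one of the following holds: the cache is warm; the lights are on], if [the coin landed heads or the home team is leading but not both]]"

Let Q = "the home team is leading" (T), S = "the coin landed heads" (T), V = "the road is closed" (T), P = "the lights are on" (T), R = "the report is finished" (F), U = "the cache is warm" (F).

S1: This is Q <-> (~S nand ((~V <-> P) & R)).

~S = ~T = F
~V = ~T = F
~V <-> P = F <-> T = F
(~V <-> P) & R = F & F = F
~S nand ((~V <-> P) & R) = F nand F = T
Q <-> (~S nand ((~V <-> P) & R)) = T <-> T = T
So S1 is true.

S2: In symbols: (~V -> ~R) nor ((S xor Q) -> (U | P))

~V = ~T = F
~R = ~F = T
~V -> ~R = F -> T = T
S xor Q = T xor T = F
U | P = F | T = T
(S xor Q) -> (U | P) = F -> T = T
(~V -> ~R) nor ((S xor Q) -> (U | P)) = T nor T = F
So S2 is false.

S1 T; S2 F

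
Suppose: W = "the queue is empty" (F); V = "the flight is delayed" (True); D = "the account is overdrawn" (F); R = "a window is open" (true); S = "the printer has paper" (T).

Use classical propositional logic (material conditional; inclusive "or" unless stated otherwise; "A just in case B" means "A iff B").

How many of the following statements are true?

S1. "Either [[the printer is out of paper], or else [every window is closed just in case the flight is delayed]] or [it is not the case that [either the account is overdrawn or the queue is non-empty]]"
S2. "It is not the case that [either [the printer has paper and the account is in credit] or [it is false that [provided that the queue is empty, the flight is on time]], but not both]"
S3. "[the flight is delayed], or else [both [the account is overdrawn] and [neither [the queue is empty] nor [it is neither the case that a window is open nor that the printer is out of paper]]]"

S1: Formalization: (~S | (~R <-> V)) | ~(D | ~W)

~S = ~T = F
~R = ~T = F
~R <-> V = F <-> T = F
~S | (~R <-> V) = F | F = F
~W = ~F = T
D | ~W = F | T = T
~(D | ~W) = ~T = F
(~S | (~R <-> V)) | ~(D | ~W) = F | F = F
Thus S1 is false.

S2: This is ~((S & ~D) xor ~(W -> ~V)).

~D = ~F = T
S & ~D = T & T = T
~V = ~T = F
W -> ~V = F -> F = T
~(W -> ~V) = ~T = F
(S & ~D) xor ~(W -> ~V) = T xor F = T
~((S & ~D) xor ~(W -> ~V)) = ~T = F
Hence S2 is false.

S3: Parsed as V | (D & (W nor (R nor ~S)))

~S = ~T = F
R nor ~S = T nor F = F
W nor (R nor ~S) = F nor F = T
D & (W nor (R nor ~S)) = F & T = F
V | (D & (W nor (R nor ~S))) = T | F = T
So S3 is true.

Count: 1.

1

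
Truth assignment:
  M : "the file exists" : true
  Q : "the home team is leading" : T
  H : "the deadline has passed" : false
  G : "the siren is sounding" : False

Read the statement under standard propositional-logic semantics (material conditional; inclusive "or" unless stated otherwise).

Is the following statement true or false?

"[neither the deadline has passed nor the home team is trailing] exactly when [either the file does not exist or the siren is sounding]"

false

This is (H nor ~Q) <-> (~M | G).

~Q = ~T = F
H nor ~Q = F nor F = T
~M = ~T = F
~M | G = F | F = F
(H nor ~Q) <-> (~M | G) = T <-> F = F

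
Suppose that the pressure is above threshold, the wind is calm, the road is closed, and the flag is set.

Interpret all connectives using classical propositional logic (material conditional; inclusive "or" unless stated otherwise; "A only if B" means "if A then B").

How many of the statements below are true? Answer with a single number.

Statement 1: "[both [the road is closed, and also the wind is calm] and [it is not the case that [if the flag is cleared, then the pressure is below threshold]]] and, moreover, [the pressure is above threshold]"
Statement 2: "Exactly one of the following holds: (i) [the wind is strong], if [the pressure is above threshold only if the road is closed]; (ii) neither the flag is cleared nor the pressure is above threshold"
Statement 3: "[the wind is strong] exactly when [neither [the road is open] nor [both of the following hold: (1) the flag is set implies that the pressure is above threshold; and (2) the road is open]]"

Let G = "the road is closed" (True), U = "the wind is strong" (False), N = "the flag is set" (True), V = "the pressure is above threshold" (True).

Statement 1: This is ((G and not U) and not (not N -> not V)) and V.

not U = not False = True
G and not U = True and True = True
not N = not True = False
not V = not True = False
not N -> not V = False -> False = True
not (not N -> not V) = not True = False
(G and not U) and not (not N -> not V) = True and False = False
((G and not U) and not (not N -> not V)) and V = False and True = False
So Statement 1 is false.

Statement 2: Formalization: ((V -> G) -> U) xor (not N nor V)

V -> G = True -> True = True
(V -> G) -> U = True -> False = False
not N = not True = False
not N nor V = False nor True = False
((V -> G) -> U) xor (not N nor V) = False xor False = False
Thus Statement 2 is false.

Statement 3: Parsed as U iff (not G nor ((N -> V) and not G))

not G = not True = False
N -> V = True -> True = True
not G = not True = False
(N -> V) and not G = True and False = False
not G nor ((N -> V) and not G) = False nor False = True
U iff (not G nor ((N -> V) and not G)) = False iff True = False
So Statement 3 is false.

Count: 0.

0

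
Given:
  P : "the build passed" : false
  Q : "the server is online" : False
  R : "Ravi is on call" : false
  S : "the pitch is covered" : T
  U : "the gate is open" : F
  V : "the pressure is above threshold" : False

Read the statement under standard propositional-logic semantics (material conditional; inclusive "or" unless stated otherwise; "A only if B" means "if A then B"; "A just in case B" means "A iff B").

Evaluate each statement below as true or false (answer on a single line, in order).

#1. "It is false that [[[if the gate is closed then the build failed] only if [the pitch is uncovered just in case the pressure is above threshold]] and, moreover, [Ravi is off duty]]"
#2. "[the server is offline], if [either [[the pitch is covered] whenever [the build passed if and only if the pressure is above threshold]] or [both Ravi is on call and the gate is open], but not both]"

#1 false; #2 true

#1: Formalization: ¬(((¬U → ¬P) → (¬S ↔ V)) ∧ ¬R)

¬U = ¬F = T
¬P = ¬F = T
¬U → ¬P = T → T = T
¬S = ¬T = F
¬S ↔ V = F ↔ F = T
(¬U → ¬P) → (¬S ↔ V) = T → T = T
¬R = ¬F = T
((¬U → ¬P) → (¬S ↔ V)) ∧ ¬R = T ∧ T = T
¬(((¬U → ¬P) → (¬S ↔ V)) ∧ ¬R) = ¬T = F
Hence #1 is false.

#2: Formalization: (((P ↔ V) → S) ⊕ (R ∧ U)) → ¬Q

P ↔ V = F ↔ F = T
(P ↔ V) → S = T → T = T
R ∧ U = F ∧ F = F
((P ↔ V) → S) ⊕ (R ∧ U) = T ⊕ F = T
¬Q = ¬F = T
(((P ↔ V) → S) ⊕ (R ∧ U)) → ¬Q = T → T = T
Hence #2 is true.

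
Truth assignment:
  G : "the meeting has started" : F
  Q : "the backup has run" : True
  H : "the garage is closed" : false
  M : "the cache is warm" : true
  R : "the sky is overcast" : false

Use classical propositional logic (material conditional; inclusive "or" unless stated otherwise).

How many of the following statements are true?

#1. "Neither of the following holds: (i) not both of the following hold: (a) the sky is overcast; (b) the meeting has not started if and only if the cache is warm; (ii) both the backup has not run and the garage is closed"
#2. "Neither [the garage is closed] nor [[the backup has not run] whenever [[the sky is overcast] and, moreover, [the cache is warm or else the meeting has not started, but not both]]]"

#1: In symbols: (R ↑ (¬G ↔ M)) ↓ (¬Q ∧ H)

¬G = ¬F = T
¬G ↔ M = T ↔ T = T
R ↑ (¬G ↔ M) = F ↑ T = T
¬Q = ¬T = F
¬Q ∧ H = F ∧ F = F
(R ↑ (¬G ↔ M)) ↓ (¬Q ∧ H) = T ↓ F = F
Thus #1 is false.

#2: Parsed as H ↓ ((R ∧ (M ⊕ ¬G)) → ¬Q)

¬G = ¬F = T
M ⊕ ¬G = T ⊕ T = F
R ∧ (M ⊕ ¬G) = F ∧ F = F
¬Q = ¬T = F
(R ∧ (M ⊕ ¬G)) → ¬Q = F → F = T
H ↓ ((R ∧ (M ⊕ ¬G)) → ¬Q) = F ↓ T = F
Hence #2 is false.

Count: 0.

0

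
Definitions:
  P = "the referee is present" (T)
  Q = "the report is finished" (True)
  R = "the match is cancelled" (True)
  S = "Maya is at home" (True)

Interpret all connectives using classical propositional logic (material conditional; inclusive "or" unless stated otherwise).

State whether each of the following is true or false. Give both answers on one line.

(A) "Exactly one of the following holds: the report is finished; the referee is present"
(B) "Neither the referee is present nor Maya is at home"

(A) F, (B) F

(A): In symbols: Q ⊕ P

Q ⊕ P = T ⊕ T = F
Hence (A) is false.

(B): Formalization: P ↓ S

P ↓ S = T ↓ T = F
Hence (B) is false.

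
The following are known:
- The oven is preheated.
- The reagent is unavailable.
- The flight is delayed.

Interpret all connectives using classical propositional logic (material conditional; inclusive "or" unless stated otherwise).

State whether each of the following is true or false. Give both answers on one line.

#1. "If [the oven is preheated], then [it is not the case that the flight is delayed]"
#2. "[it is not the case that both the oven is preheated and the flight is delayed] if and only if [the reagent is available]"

Let W = "the oven is preheated" (T), K = "the flight is delayed" (T), N = "the reagent is available" (F).

#1: Formalization: W → ¬K

¬K = ¬T = F
W → ¬K = T → F = F
Hence #1 is false.

#2: In symbols: (W ↑ K) ↔ N

W ↑ K = T ↑ T = F
(W ↑ K) ↔ N = F ↔ F = T
So #2 is true.

#1 False, #2 True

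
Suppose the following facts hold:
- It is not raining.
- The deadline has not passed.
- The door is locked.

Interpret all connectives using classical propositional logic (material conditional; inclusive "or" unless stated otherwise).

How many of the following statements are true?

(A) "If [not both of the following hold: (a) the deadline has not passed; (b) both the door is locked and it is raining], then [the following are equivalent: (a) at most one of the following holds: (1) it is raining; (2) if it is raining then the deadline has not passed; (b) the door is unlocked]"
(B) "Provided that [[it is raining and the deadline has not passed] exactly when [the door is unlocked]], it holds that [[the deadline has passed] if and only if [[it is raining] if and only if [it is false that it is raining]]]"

1

Let N = "the deadline has passed" (False), P = "the door is locked" (True), L = "it is raining" (False).

(A): Parsed as (not N nand (P and L)) -> ((L nand (L -> not N)) iff not P)

not N = not False = True
P and L = True and False = False
not N nand (P and L) = True nand False = True
not N = not False = True
L -> not N = False -> True = True
L nand (L -> not N) = False nand True = True
not P = not True = False
(L nand (L -> not N)) iff not P = True iff False = False
(not N nand (P and L)) -> ((L nand (L -> not N)) iff not P) = True -> False = False
Thus (A) is false.

(B): This is ((L and not N) iff not P) -> (N iff (L iff not L)).

not N = not False = True
L and not N = False and True = False
not P = not True = False
(L and not N) iff not P = False iff False = True
not L = not False = True
L iff not L = False iff True = False
N iff (L iff not L) = False iff False = True
((L and not N) iff not P) -> (N iff (L iff not L)) = True -> True = True
Thus (B) is true.

Count: 1.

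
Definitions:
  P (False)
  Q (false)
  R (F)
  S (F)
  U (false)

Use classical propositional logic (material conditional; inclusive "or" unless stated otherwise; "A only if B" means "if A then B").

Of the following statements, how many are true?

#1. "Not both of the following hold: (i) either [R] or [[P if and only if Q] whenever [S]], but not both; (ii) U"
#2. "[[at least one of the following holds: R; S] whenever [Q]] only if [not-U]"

#1: Parsed as (R xor (S -> (P <-> Q))) nand U

P <-> Q = F <-> F = T
S -> (P <-> Q) = F -> T = T
R xor (S -> (P <-> Q)) = F xor T = T
(R xor (S -> (P <-> Q))) nand U = T nand F = T
Thus #1 is true.

#2: Parsed as (Q -> (R | S)) -> ~U

R | S = F | F = F
Q -> (R | S) = F -> F = T
~U = ~F = T
(Q -> (R | S)) -> ~U = T -> T = T
So #2 is true.

True statements: 2 (#1, #2).

2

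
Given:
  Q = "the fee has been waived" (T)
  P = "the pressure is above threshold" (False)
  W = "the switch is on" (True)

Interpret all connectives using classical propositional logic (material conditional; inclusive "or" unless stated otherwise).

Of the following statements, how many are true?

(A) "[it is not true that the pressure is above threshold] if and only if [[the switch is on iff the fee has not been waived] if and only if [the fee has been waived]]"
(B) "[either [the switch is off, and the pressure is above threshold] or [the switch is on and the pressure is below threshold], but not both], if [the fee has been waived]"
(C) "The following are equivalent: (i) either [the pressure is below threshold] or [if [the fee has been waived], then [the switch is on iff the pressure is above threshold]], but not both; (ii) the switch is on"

2

(A): In symbols: not P iff ((W iff not Q) iff Q)

not P = not False = True
not Q = not True = False
W iff not Q = True iff False = False
(W iff not Q) iff Q = False iff True = False
not P iff ((W iff not Q) iff Q) = True iff False = False
So (A) is false.

(B): In symbols: Q -> ((not W and P) xor (W and not P))

not W = not True = False
not W and P = False and False = False
not P = not False = True
W and not P = True and True = True
(not W and P) xor (W and not P) = False xor True = True
Q -> ((not W and P) xor (W and not P)) = True -> True = True
So (B) is true.

(C): This is (not P xor (Q -> (W iff P))) iff W.

not P = not False = True
W iff P = True iff False = False
Q -> (W iff P) = True -> False = False
not P xor (Q -> (W iff P)) = True xor False = True
(not P xor (Q -> (W iff P))) iff W = True iff True = True
So (C) is true.

Count: 2.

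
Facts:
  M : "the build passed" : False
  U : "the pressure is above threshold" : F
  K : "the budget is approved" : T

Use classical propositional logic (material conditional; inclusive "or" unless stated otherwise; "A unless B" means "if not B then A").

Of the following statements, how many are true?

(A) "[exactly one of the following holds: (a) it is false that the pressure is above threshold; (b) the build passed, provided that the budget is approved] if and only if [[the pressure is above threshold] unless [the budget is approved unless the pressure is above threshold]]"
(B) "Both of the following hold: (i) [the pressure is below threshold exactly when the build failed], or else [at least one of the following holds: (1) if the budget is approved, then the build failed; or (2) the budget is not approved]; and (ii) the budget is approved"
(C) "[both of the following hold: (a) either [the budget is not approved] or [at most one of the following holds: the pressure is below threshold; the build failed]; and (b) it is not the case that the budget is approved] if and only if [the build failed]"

(A): This is (not U xor (K -> M)) iff (U or (K or U)).

not U = not False = True
K -> M = True -> False = False
not U xor (K -> M) = True xor False = True
K or U = True or False = True
U or (K or U) = False or True = True
(not U xor (K -> M)) iff (U or (K or U)) = True iff True = True
Hence (A) is true.

(B): Parsed as ((not U iff not M) or ((K -> not M) or not K)) and K

not U = not False = True
not M = not False = True
not U iff not M = True iff True = True
not M = not False = True
K -> not M = True -> True = True
not K = not True = False
(K -> not M) or not K = True or False = True
(not U iff not M) or ((K -> not M) or not K) = True or True = True
((not U iff not M) or ((K -> not M) or not K)) and K = True and True = True
Thus (B) is true.

(C): Formalization: ((not K or (not U nand not M)) and not K) iff not M

not K = not True = False
not U = not False = True
not M = not False = True
not U nand not M = True nand True = False
not K or (not U nand not M) = False or False = False
not K = not True = False
(not K or (not U nand not M)) and not K = False and False = False
not M = not False = True
((not K or (not U nand not M)) and not K) iff not M = False iff True = False
Hence (C) is false.

2 of the 3 statements are true ((A), (B)).

2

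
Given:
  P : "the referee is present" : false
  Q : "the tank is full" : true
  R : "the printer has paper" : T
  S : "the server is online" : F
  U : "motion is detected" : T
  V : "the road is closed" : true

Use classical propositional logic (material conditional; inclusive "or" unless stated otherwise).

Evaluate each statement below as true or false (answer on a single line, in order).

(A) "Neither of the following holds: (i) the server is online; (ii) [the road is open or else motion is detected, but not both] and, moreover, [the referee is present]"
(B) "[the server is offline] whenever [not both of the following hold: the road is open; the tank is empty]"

(A): This is S nor ((~V xor U) & P).

~V = ~T = F
~V xor U = F xor T = T
(~V xor U) & P = T & F = F
S nor ((~V xor U) & P) = F nor F = T
Hence (A) is true.

(B): Parsed as (~V nand ~Q) -> ~S

~V = ~T = F
~Q = ~T = F
~V nand ~Q = F nand F = T
~S = ~F = T
(~V nand ~Q) -> ~S = T -> T = T
Hence (B) is true.

(A) True; (B) True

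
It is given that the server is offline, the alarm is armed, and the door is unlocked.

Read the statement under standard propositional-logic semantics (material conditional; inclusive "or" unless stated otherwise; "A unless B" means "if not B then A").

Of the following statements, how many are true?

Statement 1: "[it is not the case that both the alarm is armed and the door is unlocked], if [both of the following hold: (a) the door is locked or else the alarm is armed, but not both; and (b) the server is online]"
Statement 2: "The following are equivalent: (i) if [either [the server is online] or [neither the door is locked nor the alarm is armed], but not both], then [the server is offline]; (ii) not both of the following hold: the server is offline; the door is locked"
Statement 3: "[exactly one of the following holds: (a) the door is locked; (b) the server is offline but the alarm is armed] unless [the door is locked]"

3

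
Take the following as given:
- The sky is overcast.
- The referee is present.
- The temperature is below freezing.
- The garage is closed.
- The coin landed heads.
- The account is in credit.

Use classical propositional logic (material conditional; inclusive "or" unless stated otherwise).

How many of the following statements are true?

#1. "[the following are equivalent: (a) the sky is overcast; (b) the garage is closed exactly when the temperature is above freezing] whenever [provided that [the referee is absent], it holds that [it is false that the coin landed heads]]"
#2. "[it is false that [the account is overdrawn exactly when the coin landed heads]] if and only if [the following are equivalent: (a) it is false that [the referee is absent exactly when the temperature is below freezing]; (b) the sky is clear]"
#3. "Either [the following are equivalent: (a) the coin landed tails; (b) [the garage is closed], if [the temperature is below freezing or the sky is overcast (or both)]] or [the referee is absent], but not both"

Let Q = "the referee is present" (T), U = "the coin landed heads" (T), P = "the sky is overcast" (T), S = "the garage is closed" (T), R = "the temperature is below freezing" (T), V = "the account is overdrawn" (F).

#1: In symbols: (¬Q → ¬U) → (P ↔ (S ↔ ¬R))

¬Q = ¬T = F
¬U = ¬T = F
¬Q → ¬U = F → F = T
¬R = ¬T = F
S ↔ ¬R = T ↔ F = F
P ↔ (S ↔ ¬R) = T ↔ F = F
(¬Q → ¬U) → (P ↔ (S ↔ ¬R)) = T → F = F
Hence #1 is false.

#2: This is ¬(V ↔ U) ↔ (¬(¬Q ↔ R) ↔ ¬P).

V ↔ U = F ↔ T = F
¬(V ↔ U) = ¬F = T
¬Q = ¬T = F
¬Q ↔ R = F ↔ T = F
¬(¬Q ↔ R) = ¬F = T
¬P = ¬T = F
¬(¬Q ↔ R) ↔ ¬P = T ↔ F = F
¬(V ↔ U) ↔ (¬(¬Q ↔ R) ↔ ¬P) = T ↔ F = F
Thus #2 is false.

#3: This is (¬U ↔ ((R ∨ P) → S)) ⊕ ¬Q.

¬U = ¬T = F
R ∨ P = T ∨ T = T
(R ∨ P) → S = T → T = T
¬U ↔ ((R ∨ P) → S) = F ↔ T = F
¬Q = ¬T = F
(¬U ↔ ((R ∨ P) → S)) ⊕ ¬Q = F ⊕ F = F
So #3 is false.

Count: 0.

0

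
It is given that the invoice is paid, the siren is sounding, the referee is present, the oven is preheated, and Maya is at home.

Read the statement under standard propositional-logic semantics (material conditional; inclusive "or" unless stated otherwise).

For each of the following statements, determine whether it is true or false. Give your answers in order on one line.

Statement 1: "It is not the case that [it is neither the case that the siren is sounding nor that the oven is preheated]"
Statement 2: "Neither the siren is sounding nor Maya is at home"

Statement 1 True; Statement 2 False

Let V = "the siren is sounding" (True), M = "the oven is preheated" (True), N = "Maya is at home" (True).

Statement 1: In symbols: not (V nor M)

V nor M = True nor True = False
not (V nor M) = not False = True
Thus Statement 1 is true.

Statement 2: Formalization: V nor N

V nor N = True nor True = False
Thus Statement 2 is false.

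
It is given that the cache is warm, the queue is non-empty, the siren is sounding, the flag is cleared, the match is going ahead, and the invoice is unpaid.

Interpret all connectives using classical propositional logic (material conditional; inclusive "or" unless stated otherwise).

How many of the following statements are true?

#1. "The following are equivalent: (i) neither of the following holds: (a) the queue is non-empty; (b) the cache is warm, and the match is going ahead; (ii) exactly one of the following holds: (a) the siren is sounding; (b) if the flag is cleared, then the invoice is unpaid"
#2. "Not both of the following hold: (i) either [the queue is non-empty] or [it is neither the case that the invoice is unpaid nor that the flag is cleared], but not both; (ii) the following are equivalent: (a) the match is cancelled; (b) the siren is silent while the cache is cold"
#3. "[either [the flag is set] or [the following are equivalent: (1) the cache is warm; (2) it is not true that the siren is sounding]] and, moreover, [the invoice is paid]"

1

Let D = "the queue is empty" (False), K = "the cache is warm" (True), R = "the match is cancelled" (False), Q = "the siren is sounding" (True), P = "the flag is set" (False), G = "the invoice is paid" (False).

#1: Formalization: (not D nor (K and not R)) iff (Q xor (not P -> not G))

not D = not False = True
not R = not False = True
K and not R = True and True = True
not D nor (K and not R) = True nor True = False
not P = not False = True
not G = not False = True
not P -> not G = True -> True = True
Q xor (not P -> not G) = True xor True = False
(not D nor (K and not R)) iff (Q xor (not P -> not G)) = False iff False = True
Hence #1 is true.

#2: This is (not D xor (not G nor not P)) nand (R iff (not Q and not K)).

not D = not False = True
not G = not False = True
not P = not False = True
not G nor not P = True nor True = False
not D xor (not G nor not P) = True xor False = True
not Q = not True = False
not K = not True = False
not Q and not K = False and False = False
R iff (not Q and not K) = False iff False = True
(not D xor (not G nor not P)) nand (R iff (not Q and not K)) = True nand True = False
Thus #2 is false.

#3: In symbols: (P or (K iff not Q)) and G

not Q = not True = False
K iff not Q = True iff False = False
P or (K iff not Q) = False or False = False
(P or (K iff not Q)) and G = False and False = False
Hence #3 is false.

True statements: 1.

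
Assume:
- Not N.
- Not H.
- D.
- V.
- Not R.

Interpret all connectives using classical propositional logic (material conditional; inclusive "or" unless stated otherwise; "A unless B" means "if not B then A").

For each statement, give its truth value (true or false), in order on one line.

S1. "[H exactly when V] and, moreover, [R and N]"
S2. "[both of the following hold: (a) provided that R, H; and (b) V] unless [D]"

S1 False; S2 True

S1: This is (H iff V) and (R and N).

H iff V = False iff True = False
R and N = False and False = False
(H iff V) and (R and N) = False and False = False
Hence S1 is false.

S2: Formalization: ((R -> H) and V) or D

R -> H = False -> False = True
(R -> H) and V = True and True = True
((R -> H) and V) or D = True or True = True
Hence S2 is true.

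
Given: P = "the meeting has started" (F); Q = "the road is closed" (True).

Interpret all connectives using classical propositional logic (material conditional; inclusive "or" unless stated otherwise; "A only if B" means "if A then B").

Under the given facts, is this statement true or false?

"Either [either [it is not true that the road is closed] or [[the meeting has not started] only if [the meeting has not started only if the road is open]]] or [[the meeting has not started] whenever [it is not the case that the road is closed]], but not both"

True

Formalization: (not Q or (not P -> (not P -> not Q))) xor (not Q -> not P)

not Q = not True = False
not P = not False = True
not P = not False = True
not Q = not True = False
not P -> not Q = True -> False = False
not P -> (not P -> not Q) = True -> False = False
not Q or (not P -> (not P -> not Q)) = False or False = False
not Q = not True = False
not P = not False = True
not Q -> not P = False -> True = True
(not Q or (not P -> (not P -> not Q))) xor (not Q -> not P) = False xor True = True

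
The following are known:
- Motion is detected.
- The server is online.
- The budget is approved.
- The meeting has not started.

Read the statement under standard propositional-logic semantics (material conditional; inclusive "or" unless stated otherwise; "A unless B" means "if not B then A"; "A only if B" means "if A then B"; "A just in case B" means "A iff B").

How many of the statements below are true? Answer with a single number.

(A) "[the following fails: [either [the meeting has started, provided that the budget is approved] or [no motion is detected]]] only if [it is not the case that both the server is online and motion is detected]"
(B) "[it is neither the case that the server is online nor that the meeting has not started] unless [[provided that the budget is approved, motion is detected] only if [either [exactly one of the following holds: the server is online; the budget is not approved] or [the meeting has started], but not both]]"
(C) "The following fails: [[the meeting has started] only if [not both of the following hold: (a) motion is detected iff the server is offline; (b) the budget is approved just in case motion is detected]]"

Let R = "the budget is approved" (T), S = "the meeting has started" (F), P = "motion is detected" (T), Q = "the server is online" (T).

(A): In symbols: ~((R -> S) | ~P) -> (Q nand P)

R -> S = T -> F = F
~P = ~T = F
(R -> S) | ~P = F | F = F
~((R -> S) | ~P) = ~F = T
Q nand P = T nand T = F
~((R -> S) | ~P) -> (Q nand P) = T -> F = F
Hence (A) is false.

(B): Parsed as (Q nor ~S) | ((R -> P) -> ((Q xor ~R) xor S))

~S = ~F = T
Q nor ~S = T nor T = F
R -> P = T -> T = T
~R = ~T = F
Q xor ~R = T xor F = T
(Q xor ~R) xor S = T xor F = T
(R -> P) -> ((Q xor ~R) xor S) = T -> T = T
(Q nor ~S) | ((R -> P) -> ((Q xor ~R) xor S)) = F | T = T
Hence (B) is true.

(C): In symbols: ~(S -> ((P <-> ~Q) nand (R <-> P)))

~Q = ~T = F
P <-> ~Q = T <-> F = F
R <-> P = T <-> T = T
(P <-> ~Q) nand (R <-> P) = F nand T = T
S -> ((P <-> ~Q) nand (R <-> P)) = F -> T = T
~(S -> ((P <-> ~Q) nand (R <-> P))) = ~T = F
Hence (C) is false.

True statements: 1 ((B)).

1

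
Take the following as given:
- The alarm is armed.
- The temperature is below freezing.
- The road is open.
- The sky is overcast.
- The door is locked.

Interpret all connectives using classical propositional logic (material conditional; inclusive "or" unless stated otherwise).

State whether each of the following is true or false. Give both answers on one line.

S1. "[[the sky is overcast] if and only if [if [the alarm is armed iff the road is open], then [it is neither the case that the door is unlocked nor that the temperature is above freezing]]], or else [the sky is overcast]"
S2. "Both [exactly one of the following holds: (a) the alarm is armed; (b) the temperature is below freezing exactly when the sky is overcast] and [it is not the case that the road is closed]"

S1 True, S2 False

Let P = "the sky is overcast" (T), H = "the alarm is armed" (T), D = "the road is closed" (F), U = "the door is locked" (T), K = "the temperature is below freezing" (T).

S1: Formalization: (P <-> ((H <-> ~D) -> (~U nor ~K))) | P

~D = ~F = T
H <-> ~D = T <-> T = T
~U = ~T = F
~K = ~T = F
~U nor ~K = F nor F = T
(H <-> ~D) -> (~U nor ~K) = T -> T = T
P <-> ((H <-> ~D) -> (~U nor ~K)) = T <-> T = T
(P <-> ((H <-> ~D) -> (~U nor ~K))) | P = T | T = T
Hence S1 is true.

S2: Parsed as (H xor (K <-> P)) & ~D

K <-> P = T <-> T = T
H xor (K <-> P) = T xor T = F
~D = ~F = T
(H xor (K <-> P)) & ~D = F & T = F
Thus S2 is false.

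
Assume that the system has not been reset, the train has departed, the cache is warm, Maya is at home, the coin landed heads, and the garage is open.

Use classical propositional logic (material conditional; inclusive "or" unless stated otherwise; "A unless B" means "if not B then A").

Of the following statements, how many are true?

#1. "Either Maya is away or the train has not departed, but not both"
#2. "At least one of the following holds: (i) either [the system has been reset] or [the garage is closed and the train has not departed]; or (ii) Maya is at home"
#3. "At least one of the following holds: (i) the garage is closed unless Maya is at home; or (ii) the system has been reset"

2

Let U = "Maya is at home" (True), H = "the train has departed" (True), N = "the system has been reset" (False), S = "the garage is closed" (False).

#1: In symbols: not U xor not H

not U = not True = False
not H = not True = False
not U xor not H = False xor False = False
Thus #1 is false.

#2: In symbols: (N or (S and not H)) or U

not H = not True = False
S and not H = False and False = False
N or (S and not H) = False or False = False
(N or (S and not H)) or U = False or True = True
Thus #2 is true.

#3: In symbols: (S or U) or N

S or U = False or True = True
(S or U) or N = True or False = True
So #3 is true.

2 of the 3 statements are true (#2, #3).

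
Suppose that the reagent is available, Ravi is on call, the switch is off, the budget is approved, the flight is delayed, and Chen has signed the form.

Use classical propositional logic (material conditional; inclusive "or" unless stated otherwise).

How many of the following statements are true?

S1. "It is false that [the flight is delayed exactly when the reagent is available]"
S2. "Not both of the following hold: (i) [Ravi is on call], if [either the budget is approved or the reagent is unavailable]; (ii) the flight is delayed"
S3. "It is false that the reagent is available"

0

Let U = "the flight is delayed" (True), P = "the reagent is available" (True), S = "the budget is approved" (True), Q = "Ravi is on call" (True).

S1: Formalization: not (U iff P)

U iff P = True iff True = True
not (U iff P) = not True = False
Thus S1 is false.

S2: This is ((S or not P) -> Q) nand U.

not P = not True = False
S or not P = True or False = True
(S or not P) -> Q = True -> True = True
((S or not P) -> Q) nand U = True nand True = False
Hence S2 is false.

S3: In symbols: not P

not P = not True = False
Thus S3 is false.

True statements: 0 (none).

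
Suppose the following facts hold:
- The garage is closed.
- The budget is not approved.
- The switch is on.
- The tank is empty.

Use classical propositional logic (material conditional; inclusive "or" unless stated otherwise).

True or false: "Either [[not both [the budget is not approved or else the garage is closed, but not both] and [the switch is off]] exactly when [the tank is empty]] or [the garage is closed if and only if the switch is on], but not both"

Let Q = "the budget is approved" (False), P = "the garage is closed" (True), R = "the switch is on" (True), S = "the tank is full" (False).
This is (((not Q xor P) nand not R) iff not S) xor (P iff R).

not Q = not False = True
not Q xor P = True xor True = False
not R = not True = False
(not Q xor P) nand not R = False nand False = True
not S = not False = True
((not Q xor P) nand not R) iff not S = True iff True = True
P iff R = True iff True = True
(((not Q xor P) nand not R) iff not S) xor (P iff R) = True xor True = False

False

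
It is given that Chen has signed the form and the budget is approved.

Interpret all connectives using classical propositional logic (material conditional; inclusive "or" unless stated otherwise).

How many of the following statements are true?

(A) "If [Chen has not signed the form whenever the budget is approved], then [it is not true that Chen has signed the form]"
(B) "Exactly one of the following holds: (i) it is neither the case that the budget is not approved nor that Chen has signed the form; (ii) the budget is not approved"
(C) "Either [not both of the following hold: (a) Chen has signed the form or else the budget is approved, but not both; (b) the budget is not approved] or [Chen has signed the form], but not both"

1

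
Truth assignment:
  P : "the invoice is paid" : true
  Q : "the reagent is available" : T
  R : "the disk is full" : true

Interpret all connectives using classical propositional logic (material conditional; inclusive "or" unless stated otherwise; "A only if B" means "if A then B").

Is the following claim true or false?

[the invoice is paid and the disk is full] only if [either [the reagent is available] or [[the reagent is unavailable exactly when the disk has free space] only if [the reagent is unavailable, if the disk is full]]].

True.

This is (P ∧ R) → (Q ∨ ((¬Q ↔ ¬R) → (R → ¬Q))).

P ∧ R = T ∧ T = T
¬Q = ¬T = F
¬R = ¬T = F
¬Q ↔ ¬R = F ↔ F = T
¬Q = ¬T = F
R → ¬Q = T → F = F
(¬Q ↔ ¬R) → (R → ¬Q) = T → F = F
Q ∨ ((¬Q ↔ ¬R) → (R → ¬Q)) = T ∨ F = T
(P ∧ R) → (Q ∨ ((¬Q ↔ ¬R) → (R → ¬Q))) = T → T = T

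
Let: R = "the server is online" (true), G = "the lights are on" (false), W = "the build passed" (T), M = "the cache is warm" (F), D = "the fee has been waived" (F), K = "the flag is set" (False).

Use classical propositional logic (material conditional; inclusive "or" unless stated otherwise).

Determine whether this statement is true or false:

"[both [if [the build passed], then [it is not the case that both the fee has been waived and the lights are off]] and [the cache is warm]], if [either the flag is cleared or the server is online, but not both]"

True.

Parsed as (¬K ⊕ R) → ((W → (D ↑ ¬G)) ∧ M)

¬K = ¬F = T
¬K ⊕ R = T ⊕ T = F
¬G = ¬F = T
D ↑ ¬G = F ↑ T = T
W → (D ↑ ¬G) = T → T = T
(W → (D ↑ ¬G)) ∧ M = T ∧ F = F
(¬K ⊕ R) → ((W → (D ↑ ¬G)) ∧ M) = F → F = T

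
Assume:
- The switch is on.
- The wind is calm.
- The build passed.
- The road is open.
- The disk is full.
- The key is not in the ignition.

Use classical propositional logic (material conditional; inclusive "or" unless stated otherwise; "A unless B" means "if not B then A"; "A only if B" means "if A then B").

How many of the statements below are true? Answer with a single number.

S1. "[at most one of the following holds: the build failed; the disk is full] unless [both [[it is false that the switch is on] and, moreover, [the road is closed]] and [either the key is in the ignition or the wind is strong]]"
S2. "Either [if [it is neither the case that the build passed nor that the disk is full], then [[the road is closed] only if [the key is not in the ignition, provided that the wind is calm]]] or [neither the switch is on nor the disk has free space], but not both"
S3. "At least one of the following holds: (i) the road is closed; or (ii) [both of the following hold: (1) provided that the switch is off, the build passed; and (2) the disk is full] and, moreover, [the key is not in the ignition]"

Let V = "the build passed" (True), S = "the disk is full" (True), G = "the switch is on" (True), U = "the road is closed" (False), L = "the key is in the ignition" (False), M = "the wind is strong" (False).

S1: Formalization: (not V nand S) or ((not G and U) and (L or M))

not V = not True = False
not V nand S = False nand True = True
not G = not True = False
not G and U = False and False = False
L or M = False or False = False
(not G and U) and (L or M) = False and False = False
(not V nand S) or ((not G and U) and (L or M)) = True or False = True
Hence S1 is true.

S2: This is ((V nor S) -> (U -> (not M -> not L))) xor (G nor not S).

V nor S = True nor True = False
not M = not False = True
not L = not False = True
not M -> not L = True -> True = True
U -> (not M -> not L) = False -> True = True
(V nor S) -> (U -> (not M -> not L)) = False -> True = True
not S = not True = False
G nor not S = True nor False = False
((V nor S) -> (U -> (not M -> not L))) xor (G nor not S) = True xor False = True
Thus S2 is true.

S3: Formalization: U or (((not G -> V) and S) and not L)

not G = not True = False
not G -> V = False -> True = True
(not G -> V) and S = True and True = True
not L = not False = True
((not G -> V) and S) and not L = True and True = True
U or (((not G -> V) and S) and not L) = False or True = True
Hence S3 is true.

True statements: 3.

3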